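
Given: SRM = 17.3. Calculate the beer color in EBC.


EBC = SRM · 1.97
EBC = 17.3 · 1.97

34.0810 EBC


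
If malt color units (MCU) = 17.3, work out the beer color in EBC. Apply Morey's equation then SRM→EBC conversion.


SRM = 1.4922·MCU^0.6859;  EBC = SRM·1.97
SRM = 1.4922·17.3^0.6859 = 10.5439
EBC = 10.5439·1.97

20.7716 EBC


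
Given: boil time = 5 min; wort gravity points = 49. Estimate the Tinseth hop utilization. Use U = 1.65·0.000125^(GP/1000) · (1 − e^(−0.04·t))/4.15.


bigness = 1.65·0.000125^(49/1000) = 1.0623
boil_factor = (1 − e^(−0.04·5))/4.15 = 0.0437
U = 1.0623 · 0.0437

0.0464


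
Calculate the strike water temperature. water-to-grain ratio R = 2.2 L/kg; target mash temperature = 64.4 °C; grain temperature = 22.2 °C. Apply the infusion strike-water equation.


T_strike = (0.41/R)·(T_mash − T_grain) + T_mash
T_strike = (0.41/2.2)·(64.4 − 22.2) + 64.4

72.2645 °C


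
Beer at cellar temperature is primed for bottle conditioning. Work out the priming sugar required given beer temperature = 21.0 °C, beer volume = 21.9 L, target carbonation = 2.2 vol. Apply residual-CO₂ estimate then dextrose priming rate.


residual = 14.695·(0.01821 + 0.09011·e^(−0.04·T));  sugar = (target − residual)·4.0·V
residual = 14.695·(0.01821 + 0.09011·e^(−0.04·21.0)) = 0.8393
sugar = (2.2 − 0.8393)·4.0·21.9

119.2015 g


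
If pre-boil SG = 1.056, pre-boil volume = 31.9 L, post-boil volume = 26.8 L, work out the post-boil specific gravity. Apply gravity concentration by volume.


SG_post = 1 + (SG_pre − 1)·V_pre/V_post
pts_pre = (1.056 − 1)·1000 = 56.0000
pts_post = 56.0000·31.9/26.8 = 66.6567
SG_post = 1 + 66.6567/1000

1.0667


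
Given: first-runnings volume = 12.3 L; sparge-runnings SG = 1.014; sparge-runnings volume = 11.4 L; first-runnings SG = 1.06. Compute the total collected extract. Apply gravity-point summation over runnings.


total = Σ (SG_i − 1)·1000·V_i
first = (1.06 − 1)·1000·12.3 = 738.0000
sparge = (1.014 − 1)·1000·11.4 = 159.6000
total = 738.0000 + 159.6000

897.6000 gravity·L


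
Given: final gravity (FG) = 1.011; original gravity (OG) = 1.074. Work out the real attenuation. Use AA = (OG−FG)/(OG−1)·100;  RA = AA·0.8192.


AA = (1.074 − 1.011)/(1.074 − 1)·100 = 85.1351
RA = 85.1351·0.8192

69.7427 %


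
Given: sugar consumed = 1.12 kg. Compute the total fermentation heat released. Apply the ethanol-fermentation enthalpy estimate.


Q = m_sugar · 590 kJ/kg
Q = 1.12 · 590

660.8000 kJ


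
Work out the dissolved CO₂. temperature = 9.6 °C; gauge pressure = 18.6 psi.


vols = (P + 14.695)·(0.01821 + 0.09011·e^(−0.04·T))
vols = (18.6 + 14.695)·(0.01821 + 0.09011·e^(−0.04·9.6))

2.6498 volumes


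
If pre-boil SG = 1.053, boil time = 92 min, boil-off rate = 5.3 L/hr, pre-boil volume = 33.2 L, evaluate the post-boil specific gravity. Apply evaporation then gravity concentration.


V_post = V_pre − rate·(t/60);  SG_post = 1 + (SG_pre−1)·V_pre/V_post
V_post = 33.2 − 5.3·(92/60) = 25.0733
SG_post = 1 + (1.053 − 1)·33.2/25.0733

1.0702


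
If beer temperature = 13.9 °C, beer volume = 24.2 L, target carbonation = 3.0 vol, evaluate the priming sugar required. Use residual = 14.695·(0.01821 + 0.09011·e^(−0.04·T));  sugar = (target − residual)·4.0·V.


residual = 14.695·(0.01821 + 0.09011·e^(−0.04·13.9)) = 1.0270
sugar = (3.0 − 1.0270)·4.0·24.2

190.9861 g


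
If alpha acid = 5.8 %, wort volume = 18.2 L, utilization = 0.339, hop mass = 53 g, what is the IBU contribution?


IBU = (α/100)·mass·U·1000 / V
IBU = (5.8/100)·53·0.339·1000 / 18.2

57.2575 IBU


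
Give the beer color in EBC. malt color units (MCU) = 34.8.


SRM = 1.4922·MCU^0.6859;  EBC = SRM·1.97
SRM = 1.4922·34.8^0.6859 = 17.0293
EBC = 17.0293·1.97

33.5477 EBC


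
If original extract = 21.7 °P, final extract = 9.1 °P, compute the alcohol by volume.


SG = 259/(259 − P);  ABV = (OG − FG)·131.25
OG = 259/(259 − 21.7) = 1.0914
FG = 259/(259 − 9.1) = 1.0364
ABV = (1.0914 − 1.0364)·131.25

7.2228 % ABV


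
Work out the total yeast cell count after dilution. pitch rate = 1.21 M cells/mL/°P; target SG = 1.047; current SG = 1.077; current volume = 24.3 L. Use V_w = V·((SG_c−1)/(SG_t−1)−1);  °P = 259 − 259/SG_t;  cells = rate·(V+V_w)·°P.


V_w = 24.3·((1.077−1)/(1.047−1)−1) = 15.5106
V_final = 24.3 + 15.5106 = 39.8106
°P = 259 − 259/1.047 = 11.6266
cells = 1.21·39.8106·11.6266

560.0612 billion cells


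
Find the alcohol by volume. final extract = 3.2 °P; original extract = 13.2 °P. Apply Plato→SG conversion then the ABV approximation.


SG = 259/(259 − P);  ABV = (OG − FG)·131.25
OG = 259/(259 − 13.2) = 1.0537
FG = 259/(259 − 3.2) = 1.0125
ABV = (1.0537 − 1.0125)·131.25

5.4065 % ABV


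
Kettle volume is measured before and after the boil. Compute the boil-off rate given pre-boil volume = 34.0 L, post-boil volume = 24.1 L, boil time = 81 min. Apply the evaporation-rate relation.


rate = (V_pre − V_post) / (t_min/60)
rate = (34.0 − 24.1) / (81/60)

7.3333 L/hr


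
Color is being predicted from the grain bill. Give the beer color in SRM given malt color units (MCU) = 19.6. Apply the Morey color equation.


SRM = 1.4922 · MCU^0.6859
SRM = 1.4922 · 19.6^0.6859

11.4864 SRM


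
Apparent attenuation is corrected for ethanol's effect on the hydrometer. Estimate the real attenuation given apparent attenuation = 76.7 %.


RA = AA · 0.8192
RA = 76.7 · 0.8192

62.8326 %


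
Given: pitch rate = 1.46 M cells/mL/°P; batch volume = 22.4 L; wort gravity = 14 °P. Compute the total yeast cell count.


cells (billions) = rate · V_L · °P
cells = 1.46 · 22.4 · 14

457.8560 billion cells


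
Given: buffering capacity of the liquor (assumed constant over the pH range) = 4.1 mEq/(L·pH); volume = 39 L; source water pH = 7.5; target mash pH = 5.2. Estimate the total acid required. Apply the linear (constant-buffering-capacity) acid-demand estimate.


acid = buffering capacity · (pH_source − pH_target) · V
acid = 4.1 · (7.5 − 5.2) · 39

367.7700 mEq


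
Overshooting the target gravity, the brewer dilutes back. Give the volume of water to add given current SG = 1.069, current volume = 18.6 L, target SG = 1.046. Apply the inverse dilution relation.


V_water = V·((SG_curr − 1)/(SG_target − 1) − 1)
V_water = 18.6·((1.069 − 1)/(1.046 − 1) − 1)

9.3000 L


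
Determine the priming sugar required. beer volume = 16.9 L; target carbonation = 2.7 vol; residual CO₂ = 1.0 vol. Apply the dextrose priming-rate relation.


sugar = (target − residual)·4.0·V
sugar = (2.7 − 1.0)·4.0·16.9

114.9200 g


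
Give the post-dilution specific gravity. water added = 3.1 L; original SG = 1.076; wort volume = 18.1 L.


SG_new = 1 + (SG_old − 1)·V_old/(V_old + V_water)
pts = (1.076 − 1)·1000·18.1/(18.1 + 3.1) = 64.8868
SG_new = 1 + 64.8868/1000

1.0649


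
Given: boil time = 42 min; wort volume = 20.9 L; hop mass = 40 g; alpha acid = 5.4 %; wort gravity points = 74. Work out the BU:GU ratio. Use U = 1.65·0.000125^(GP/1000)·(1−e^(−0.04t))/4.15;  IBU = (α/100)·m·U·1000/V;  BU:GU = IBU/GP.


U = 1.65·0.000125^(74/1000)·(1−e^(−0.04·42))/4.15 = 0.1664
IBU = (5.4/100)·40·0.1664·1000/20.9 = 17.1925
BU:GU = 17.1925/74

0.2323


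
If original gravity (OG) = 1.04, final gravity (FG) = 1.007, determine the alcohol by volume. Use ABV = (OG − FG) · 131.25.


ABV = (1.04 − 1.007) · 131.25

4.3313 % ABV


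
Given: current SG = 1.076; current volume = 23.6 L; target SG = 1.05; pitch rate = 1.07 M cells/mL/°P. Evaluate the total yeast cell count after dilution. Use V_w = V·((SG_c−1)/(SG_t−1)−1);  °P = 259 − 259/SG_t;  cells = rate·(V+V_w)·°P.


V_w = 23.6·((1.076−1)/(1.05−1)−1) = 12.2720
V_final = 23.6 + 12.2720 = 35.8720
°P = 259 − 259/1.05 = 12.3333
cells = 1.07·35.8720·12.3333

473.3908 billion cells


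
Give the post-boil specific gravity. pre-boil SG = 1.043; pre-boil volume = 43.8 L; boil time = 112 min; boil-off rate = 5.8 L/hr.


V_post = V_pre − rate·(t/60);  SG_post = 1 + (SG_pre−1)·V_pre/V_post
V_post = 43.8 − 5.8·(112/60) = 32.9733
SG_post = 1 + (1.043 − 1)·43.8/32.9733

1.0571


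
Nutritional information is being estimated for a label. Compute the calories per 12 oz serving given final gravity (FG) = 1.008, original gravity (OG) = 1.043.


ABW = (OG−FG)·131.25·0.79/FG;  °P = 259 − 259/SG (for OG→OE and FG→AE);  RE = 0.1808·OE + 0.8192·AE;  Cal = (6.9·ABW + 4·(RE−0.1))·FG·3.55
ABW = (1.043 − 1.008)·131.25·0.79/1.008 = 3.6003
OE = 259 − 259/1.043 = 10.6779 °P
AE = 259 − 259/1.008 = 2.0556 °P
RE = 0.1808·10.6779 + 0.8192·2.0556 = 3.6145 °P
Cal = (6.9·3.6003 + 4·(3.6145−0.1))·1.008·3.55

139.1986 kcal


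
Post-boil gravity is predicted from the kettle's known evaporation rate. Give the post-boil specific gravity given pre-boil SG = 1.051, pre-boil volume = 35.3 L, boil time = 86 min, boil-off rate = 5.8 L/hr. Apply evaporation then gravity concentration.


V_post = V_pre − rate·(t/60);  SG_post = 1 + (SG_pre−1)·V_pre/V_post
V_post = 35.3 − 5.8·(86/60) = 26.9867
SG_post = 1 + (1.051 − 1)·35.3/26.9867

1.0667


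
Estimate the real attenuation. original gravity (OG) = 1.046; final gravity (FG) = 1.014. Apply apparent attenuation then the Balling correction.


AA = (OG−FG)/(OG−1)·100;  RA = AA·0.8192
AA = (1.046 − 1.014)/(1.046 − 1)·100 = 69.5652
RA = 69.5652·0.8192

56.9878 %


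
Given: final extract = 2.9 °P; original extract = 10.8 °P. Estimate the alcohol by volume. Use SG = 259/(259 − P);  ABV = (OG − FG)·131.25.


OG = 259/(259 − 10.8) = 1.0435
FG = 259/(259 − 2.9) = 1.0113
ABV = (1.0435 − 1.0113)·131.25

4.2249 % ABV


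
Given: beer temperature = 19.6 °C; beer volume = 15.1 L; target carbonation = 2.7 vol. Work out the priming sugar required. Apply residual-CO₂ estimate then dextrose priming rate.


residual = 14.695·(0.01821 + 0.09011·e^(−0.04·T));  sugar = (target − residual)·4.0·V
residual = 14.695·(0.01821 + 0.09011·e^(−0.04·19.6)) = 0.8722
sugar = (2.7 − 0.8722)·4.0·15.1

110.4004 g


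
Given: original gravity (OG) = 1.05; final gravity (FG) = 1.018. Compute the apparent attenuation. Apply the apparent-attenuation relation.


AA = (OG − FG)/(OG − 1) · 100
AA = (1.05 − 1.018)/(1.05 − 1) · 100

64.0000 %


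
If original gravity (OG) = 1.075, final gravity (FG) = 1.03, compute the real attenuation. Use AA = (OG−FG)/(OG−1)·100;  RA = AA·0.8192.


AA = (1.075 − 1.03)/(1.075 − 1)·100 = 60.0000
RA = 60.0000·0.8192

49.1520 %


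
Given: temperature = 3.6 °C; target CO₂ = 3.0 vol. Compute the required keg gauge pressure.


psi = vols/(0.01821 + 0.09011·e^(−0.04·T)) − 14.695
psi = 3.0/(0.01821 + 0.09011·e^(−0.04·3.6)) − 14.695

16.4786 psi


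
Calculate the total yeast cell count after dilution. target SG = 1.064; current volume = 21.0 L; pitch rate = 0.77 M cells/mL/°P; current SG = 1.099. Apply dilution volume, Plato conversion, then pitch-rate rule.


V_w = V·((SG_c−1)/(SG_t−1)−1);  °P = 259 − 259/SG_t;  cells = rate·(V+V_w)·°P
V_w = 21.0·((1.099−1)/(1.064−1)−1) = 11.4844
V_final = 21.0 + 11.4844 = 32.4844
°P = 259 − 259/1.064 = 15.5789
cells = 0.77·32.4844·15.5789

389.6757 billion cells


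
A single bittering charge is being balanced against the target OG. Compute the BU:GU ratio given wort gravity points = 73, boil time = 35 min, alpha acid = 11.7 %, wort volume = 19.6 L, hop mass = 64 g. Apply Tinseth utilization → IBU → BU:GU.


U = 1.65·0.000125^(GP/1000)·(1−e^(−0.04t))/4.15;  IBU = (α/100)·m·U·1000/V;  BU:GU = IBU/GP
U = 1.65·0.000125^(73/1000)·(1−e^(−0.04·35))/4.15 = 0.1554
IBU = (11.7/100)·64·0.1554·1000/19.6 = 59.3810
BU:GU = 59.3810/73

0.8134


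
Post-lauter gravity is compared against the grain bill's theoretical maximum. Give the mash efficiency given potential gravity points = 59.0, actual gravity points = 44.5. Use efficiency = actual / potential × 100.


efficiency = 44.5 / 59.0 × 100

75.4237 %


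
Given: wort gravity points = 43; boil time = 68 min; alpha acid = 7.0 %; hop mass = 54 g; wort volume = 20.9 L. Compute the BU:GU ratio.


U = 1.65·0.000125^(GP/1000)·(1−e^(−0.04t))/4.15;  IBU = (α/100)·m·U·1000/V;  BU:GU = IBU/GP
U = 1.65·0.000125^(43/1000)·(1−e^(−0.04·68))/4.15 = 0.2524
IBU = (7.0/100)·54·0.2524·1000/20.9 = 45.6408
BU:GU = 45.6408/43

1.0614


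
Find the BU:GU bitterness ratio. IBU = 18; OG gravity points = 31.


BU:GU = IBU / OG_points
BU:GU = 18 / 31

0.5806


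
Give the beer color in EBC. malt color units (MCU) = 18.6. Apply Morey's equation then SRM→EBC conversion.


SRM = 1.4922·MCU^0.6859;  EBC = SRM·1.97
SRM = 1.4922·18.6^0.6859 = 11.0812
EBC = 11.0812·1.97

21.8299 EBC


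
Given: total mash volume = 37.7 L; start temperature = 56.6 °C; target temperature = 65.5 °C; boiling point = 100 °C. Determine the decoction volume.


V_dec = V_total·(T_target − T_start)/(T_boil − T_start)
V_dec = 37.7·(65.5 − 56.6)/(100 − 56.6)

7.7311 L


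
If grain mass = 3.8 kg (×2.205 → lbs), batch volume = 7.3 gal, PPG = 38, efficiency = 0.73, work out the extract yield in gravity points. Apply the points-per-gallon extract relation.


points = lbs × PPG × eff / vol
lbs = 3.8 × 2.205 = 8.3790
points = 8.3790 × 38 × 0.73 / 7.3

31.8402 points


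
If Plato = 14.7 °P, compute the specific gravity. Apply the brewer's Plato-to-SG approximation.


SG = 259/(259 − P)
SG = 259/(259 − 14.7)

1.0602


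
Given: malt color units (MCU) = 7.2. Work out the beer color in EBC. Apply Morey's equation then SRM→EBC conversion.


SRM = 1.4922·MCU^0.6859;  EBC = SRM·1.97
SRM = 1.4922·7.2^0.6859 = 5.7792
EBC = 5.7792·1.97

11.3851 EBC


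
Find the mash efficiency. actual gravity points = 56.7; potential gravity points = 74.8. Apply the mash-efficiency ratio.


efficiency = actual / potential × 100
efficiency = 56.7 / 74.8 × 100

75.8021 %


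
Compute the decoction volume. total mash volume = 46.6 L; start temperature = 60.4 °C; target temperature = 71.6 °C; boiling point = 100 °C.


V_dec = V_total·(T_target − T_start)/(T_boil − T_start)
V_dec = 46.6·(71.6 − 60.4)/(100 − 60.4)

13.1798 L


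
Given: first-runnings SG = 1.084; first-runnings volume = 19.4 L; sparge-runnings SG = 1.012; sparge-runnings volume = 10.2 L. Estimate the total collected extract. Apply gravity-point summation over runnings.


total = Σ (SG_i − 1)·1000·V_i
first = (1.084 − 1)·1000·19.4 = 1629.6000
sparge = (1.012 − 1)·1000·10.2 = 122.4000
total = 1629.6000 + 122.4000

1752.0000 gravity·L


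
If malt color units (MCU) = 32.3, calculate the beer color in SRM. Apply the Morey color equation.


SRM = 1.4922 · MCU^0.6859
SRM = 1.4922 · 32.3^0.6859

16.1804 SRM


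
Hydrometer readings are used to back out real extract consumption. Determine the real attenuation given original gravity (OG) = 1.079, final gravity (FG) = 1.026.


AA = (OG−FG)/(OG−1)·100;  RA = AA·0.8192
AA = (1.079 − 1.026)/(1.079 − 1)·100 = 67.0886
RA = 67.0886·0.8192

54.9590 %


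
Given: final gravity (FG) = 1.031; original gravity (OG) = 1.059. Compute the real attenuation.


AA = (OG−FG)/(OG−1)·100;  RA = AA·0.8192
AA = (1.059 − 1.031)/(1.059 − 1)·100 = 47.4576
RA = 47.4576·0.8192

38.8773 %


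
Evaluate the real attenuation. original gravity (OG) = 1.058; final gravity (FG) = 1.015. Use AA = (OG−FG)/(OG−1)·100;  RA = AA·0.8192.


AA = (1.058 − 1.015)/(1.058 − 1)·100 = 74.1379
RA = 74.1379·0.8192

60.7338 %


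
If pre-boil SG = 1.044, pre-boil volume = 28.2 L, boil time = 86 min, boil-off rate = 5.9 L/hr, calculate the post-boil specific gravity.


V_post = V_pre − rate·(t/60);  SG_post = 1 + (SG_pre−1)·V_pre/V_post
V_post = 28.2 − 5.9·(86/60) = 19.7433
SG_post = 1 + (1.044 − 1)·28.2/19.7433

1.0628


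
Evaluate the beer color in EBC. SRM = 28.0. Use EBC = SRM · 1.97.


EBC = 28.0 · 1.97

55.1600 EBC


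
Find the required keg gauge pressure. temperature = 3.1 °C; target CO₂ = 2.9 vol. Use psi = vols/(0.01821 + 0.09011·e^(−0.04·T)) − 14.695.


psi = 2.9/(0.01821 + 0.09011·e^(−0.04·3.1)) − 14.695

14.9539 psi


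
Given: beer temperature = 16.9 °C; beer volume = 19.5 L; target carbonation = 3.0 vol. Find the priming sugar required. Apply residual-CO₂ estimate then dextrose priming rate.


residual = 14.695·(0.01821 + 0.09011·e^(−0.04·T));  sugar = (target − residual)·4.0·V
residual = 14.695·(0.01821 + 0.09011·e^(−0.04·16.9)) = 0.9411
sugar = (3.0 − 0.9411)·4.0·19.5

160.5919 g


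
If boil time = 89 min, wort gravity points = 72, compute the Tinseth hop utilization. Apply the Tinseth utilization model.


U = 1.65·0.000125^(GP/1000) · (1 − e^(−0.04·t))/4.15
bigness = 1.65·0.000125^(72/1000) = 0.8639
boil_factor = (1 − e^(−0.04·89))/4.15 = 0.2341
U = 0.8639 · 0.2341

0.2022


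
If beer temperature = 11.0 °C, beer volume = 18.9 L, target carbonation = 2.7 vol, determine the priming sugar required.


residual = 14.695·(0.01821 + 0.09011·e^(−0.04·T));  sugar = (target − residual)·4.0·V
residual = 14.695·(0.01821 + 0.09011·e^(−0.04·11.0)) = 1.1204
sugar = (2.7 − 1.1204)·4.0·18.9

119.4172 g


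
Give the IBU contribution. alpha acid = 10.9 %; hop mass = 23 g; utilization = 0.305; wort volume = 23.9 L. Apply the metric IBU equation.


IBU = (α/100)·mass·U·1000 / V
IBU = (10.9/100)·23·0.305·1000 / 23.9

31.9931 IBU


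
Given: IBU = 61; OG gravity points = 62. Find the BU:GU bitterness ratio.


BU:GU = IBU / OG_points
BU:GU = 61 / 62

0.9839


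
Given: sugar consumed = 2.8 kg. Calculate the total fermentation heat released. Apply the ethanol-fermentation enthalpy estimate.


Q = m_sugar · 590 kJ/kg
Q = 2.8 · 590

1652.0000 kJ


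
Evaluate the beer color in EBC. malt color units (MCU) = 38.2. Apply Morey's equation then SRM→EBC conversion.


SRM = 1.4922·MCU^0.6859;  EBC = SRM·1.97
SRM = 1.4922·38.2^0.6859 = 18.1537
EBC = 18.1537·1.97

35.7627 EBC


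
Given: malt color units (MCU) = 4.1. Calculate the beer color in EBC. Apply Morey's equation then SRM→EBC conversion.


SRM = 1.4922·MCU^0.6859;  EBC = SRM·1.97
SRM = 1.4922·4.1^0.6859 = 3.9277
EBC = 3.9277·1.97

7.7375 EBC


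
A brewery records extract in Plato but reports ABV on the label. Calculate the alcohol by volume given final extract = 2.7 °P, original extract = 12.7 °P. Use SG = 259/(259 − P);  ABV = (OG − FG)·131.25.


OG = 259/(259 − 12.7) = 1.0516
FG = 259/(259 − 2.7) = 1.0105
ABV = (1.0516 − 1.0105)·131.25

5.3850 % ABV


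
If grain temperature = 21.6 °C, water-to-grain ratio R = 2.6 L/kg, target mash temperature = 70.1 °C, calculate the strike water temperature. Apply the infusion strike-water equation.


T_strike = (0.41/R)·(T_mash − T_grain) + T_mash
T_strike = (0.41/2.6)·(70.1 − 21.6) + 70.1

77.7481 °C


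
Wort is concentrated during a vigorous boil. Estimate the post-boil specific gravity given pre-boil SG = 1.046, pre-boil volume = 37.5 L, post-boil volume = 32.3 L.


SG_post = 1 + (SG_pre − 1)·V_pre/V_post
pts_pre = (1.046 − 1)·1000 = 46.0000
pts_post = 46.0000·37.5/32.3 = 53.4056
SG_post = 1 + 53.4056/1000

1.0534


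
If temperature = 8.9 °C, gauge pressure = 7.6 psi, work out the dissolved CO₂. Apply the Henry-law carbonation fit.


vols = (P + 14.695)·(0.01821 + 0.09011·e^(−0.04·T))
vols = (7.6 + 14.695)·(0.01821 + 0.09011·e^(−0.04·8.9))

1.8132 volumes


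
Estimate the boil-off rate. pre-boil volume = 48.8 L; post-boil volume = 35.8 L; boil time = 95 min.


rate = (V_pre − V_post) / (t_min/60)
rate = (48.8 − 35.8) / (95/60)

8.2105 L/hr


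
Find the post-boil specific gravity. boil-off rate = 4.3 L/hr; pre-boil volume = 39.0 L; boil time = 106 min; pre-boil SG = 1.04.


V_post = V_pre − rate·(t/60);  SG_post = 1 + (SG_pre−1)·V_pre/V_post
V_post = 39.0 − 4.3·(106/60) = 31.4033
SG_post = 1 + (1.04 − 1)·39.0/31.4033

1.0497


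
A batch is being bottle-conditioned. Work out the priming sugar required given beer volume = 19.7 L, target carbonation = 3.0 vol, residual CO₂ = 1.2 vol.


sugar = (target − residual)·4.0·V
sugar = (3.0 − 1.2)·4.0·19.7

141.8400 g


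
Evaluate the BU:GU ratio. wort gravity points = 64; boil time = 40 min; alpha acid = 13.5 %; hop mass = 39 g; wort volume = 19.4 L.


U = 1.65·0.000125^(GP/1000)·(1−e^(−0.04t))/4.15;  IBU = (α/100)·m·U·1000/V;  BU:GU = IBU/GP
U = 1.65·0.000125^(64/1000)·(1−e^(−0.04·40))/4.15 = 0.1785
IBU = (13.5/100)·39·0.1785·1000/19.4 = 48.4500
BU:GU = 48.4500/64

0.7570


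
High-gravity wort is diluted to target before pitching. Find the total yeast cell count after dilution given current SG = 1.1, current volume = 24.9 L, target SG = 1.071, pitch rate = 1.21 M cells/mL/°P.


V_w = V·((SG_c−1)/(SG_t−1)−1);  °P = 259 − 259/SG_t;  cells = rate·(V+V_w)·°P
V_w = 24.9·((1.1−1)/(1.071−1)−1) = 10.1704
V_final = 24.9 + 10.1704 = 35.0704
°P = 259 − 259/1.071 = 17.1699
cells = 1.21·35.0704·17.1699

728.6098 billion cells


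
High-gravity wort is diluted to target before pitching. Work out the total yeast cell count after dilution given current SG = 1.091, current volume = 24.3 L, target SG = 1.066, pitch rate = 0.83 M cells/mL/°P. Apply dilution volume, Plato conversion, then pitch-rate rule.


V_w = V·((SG_c−1)/(SG_t−1)−1);  °P = 259 − 259/SG_t;  cells = rate·(V+V_w)·°P
V_w = 24.3·((1.091−1)/(1.066−1)−1) = 9.2045
V_final = 24.3 + 9.2045 = 33.5045
°P = 259 − 259/1.066 = 16.0356
cells = 0.83·33.5045·16.0356

445.9317 billion cells


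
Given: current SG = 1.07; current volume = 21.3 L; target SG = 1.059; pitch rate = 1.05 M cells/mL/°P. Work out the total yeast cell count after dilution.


V_w = V·((SG_c−1)/(SG_t−1)−1);  °P = 259 − 259/SG_t;  cells = rate·(V+V_w)·°P
V_w = 21.3·((1.07−1)/(1.059−1)−1) = 3.9712
V_final = 21.3 + 3.9712 = 25.2712
°P = 259 − 259/1.059 = 14.4297
cells = 1.05·25.2712·14.4297

382.8871 billion cells


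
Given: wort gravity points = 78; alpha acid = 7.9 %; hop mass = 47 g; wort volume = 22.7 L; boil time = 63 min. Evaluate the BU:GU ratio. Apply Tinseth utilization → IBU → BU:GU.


U = 1.65·0.000125^(GP/1000)·(1−e^(−0.04t))/4.15;  IBU = (α/100)·m·U·1000/V;  BU:GU = IBU/GP
U = 1.65·0.000125^(78/1000)·(1−e^(−0.04·63))/4.15 = 0.1814
IBU = (7.9/100)·47·0.1814·1000/22.7 = 29.6664
BU:GU = 29.6664/78

0.3803


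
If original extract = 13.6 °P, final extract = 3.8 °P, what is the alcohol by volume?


SG = 259/(259 − P);  ABV = (OG − FG)·131.25
OG = 259/(259 − 13.6) = 1.0554
FG = 259/(259 − 3.8) = 1.0149
ABV = (1.0554 − 1.0149)·131.25

5.3195 % ABV


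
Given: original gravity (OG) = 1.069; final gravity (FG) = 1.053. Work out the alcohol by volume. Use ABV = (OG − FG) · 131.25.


ABV = (1.069 − 1.053) · 131.25

2.1000 % ABV


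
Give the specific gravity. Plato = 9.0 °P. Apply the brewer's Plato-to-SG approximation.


SG = 259/(259 − P)
SG = 259/(259 − 9.0)

1.0360


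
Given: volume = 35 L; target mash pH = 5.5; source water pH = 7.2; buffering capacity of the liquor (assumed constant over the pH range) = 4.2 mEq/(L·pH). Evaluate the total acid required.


acid = buffering capacity · (pH_source − pH_target) · V
acid = 4.2 · (7.2 − 5.5) · 35

249.9000 mEq


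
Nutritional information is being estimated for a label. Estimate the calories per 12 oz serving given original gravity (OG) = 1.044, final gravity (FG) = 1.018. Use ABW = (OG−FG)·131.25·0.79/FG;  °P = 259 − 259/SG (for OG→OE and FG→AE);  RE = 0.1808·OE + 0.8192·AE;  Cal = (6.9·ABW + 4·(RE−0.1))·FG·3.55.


ABW = (1.044 − 1.018)·131.25·0.79/1.018 = 2.6482
OE = 259 − 259/1.044 = 10.9157 °P
AE = 259 − 259/1.018 = 4.5796 °P
RE = 0.1808·10.9157 + 0.8192·4.5796 = 5.7251 °P
Cal = (6.9·2.6482 + 4·(5.7251−0.1))·1.018·3.55

147.3503 kcal


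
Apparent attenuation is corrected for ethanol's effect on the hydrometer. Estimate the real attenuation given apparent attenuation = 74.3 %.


RA = AA · 0.8192
RA = 74.3 · 0.8192

60.8666 %


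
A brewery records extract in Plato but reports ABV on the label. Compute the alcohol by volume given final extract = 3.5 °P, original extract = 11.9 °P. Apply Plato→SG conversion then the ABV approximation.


SG = 259/(259 − P);  ABV = (OG − FG)·131.25
OG = 259/(259 − 11.9) = 1.0482
FG = 259/(259 − 3.5) = 1.0137
ABV = (1.0482 − 1.0137)·131.25

4.5229 % ABV


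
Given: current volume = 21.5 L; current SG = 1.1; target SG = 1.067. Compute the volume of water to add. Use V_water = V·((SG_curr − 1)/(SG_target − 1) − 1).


V_water = 21.5·((1.1 − 1)/(1.067 − 1) − 1)

10.5896 L


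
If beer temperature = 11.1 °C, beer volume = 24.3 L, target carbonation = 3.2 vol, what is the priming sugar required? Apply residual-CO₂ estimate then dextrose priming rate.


residual = 14.695·(0.01821 + 0.09011·e^(−0.04·T));  sugar = (target − residual)·4.0·V
residual = 14.695·(0.01821 + 0.09011·e^(−0.04·11.1)) = 1.1170
sugar = (3.2 − 1.1170)·4.0·24.3

202.4673 g


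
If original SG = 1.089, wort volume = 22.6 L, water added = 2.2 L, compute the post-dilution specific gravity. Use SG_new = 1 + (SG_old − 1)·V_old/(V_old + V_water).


pts = (1.089 − 1)·1000·22.6/(22.6 + 2.2) = 81.1048
SG_new = 1 + 81.1048/1000

1.0811


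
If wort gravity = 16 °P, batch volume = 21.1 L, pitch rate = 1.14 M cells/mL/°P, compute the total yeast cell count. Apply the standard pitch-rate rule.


cells (billions) = rate · V_L · °P
cells = 1.14 · 21.1 · 16

384.8640 billion cells


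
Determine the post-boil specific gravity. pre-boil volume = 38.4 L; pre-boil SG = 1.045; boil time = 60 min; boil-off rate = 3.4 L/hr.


V_post = V_pre − rate·(t/60);  SG_post = 1 + (SG_pre−1)·V_pre/V_post
V_post = 38.4 − 3.4·(60/60) = 35.0000
SG_post = 1 + (1.045 − 1)·38.4/35.0000

1.0494


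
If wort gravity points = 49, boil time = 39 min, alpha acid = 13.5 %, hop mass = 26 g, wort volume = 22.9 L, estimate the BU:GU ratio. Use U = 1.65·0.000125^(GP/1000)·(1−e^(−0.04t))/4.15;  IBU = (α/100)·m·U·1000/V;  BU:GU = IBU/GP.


U = 1.65·0.000125^(49/1000)·(1−e^(−0.04·39))/4.15 = 0.2022
IBU = (13.5/100)·26·0.2022·1000/22.9 = 30.9891
BU:GU = 30.9891/49

0.6324


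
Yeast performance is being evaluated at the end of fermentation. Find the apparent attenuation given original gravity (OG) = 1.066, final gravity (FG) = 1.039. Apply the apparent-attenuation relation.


AA = (OG − FG)/(OG − 1) · 100
AA = (1.066 − 1.039)/(1.066 − 1) · 100

40.9091 %


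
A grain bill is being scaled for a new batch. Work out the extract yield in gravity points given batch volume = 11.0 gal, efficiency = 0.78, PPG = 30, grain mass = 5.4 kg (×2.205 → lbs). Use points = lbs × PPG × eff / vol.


lbs = 5.4 × 2.205 = 11.9070
points = 11.9070 × 30 × 0.78 / 11.0

25.3294 points


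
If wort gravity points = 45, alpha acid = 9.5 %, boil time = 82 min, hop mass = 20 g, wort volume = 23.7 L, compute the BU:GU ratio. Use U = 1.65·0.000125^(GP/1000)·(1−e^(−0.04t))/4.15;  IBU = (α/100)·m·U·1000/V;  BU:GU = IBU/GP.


U = 1.65·0.000125^(45/1000)·(1−e^(−0.04·82))/4.15 = 0.2554
IBU = (9.5/100)·20·0.2554·1000/23.7 = 20.4713
BU:GU = 20.4713/45

0.4549


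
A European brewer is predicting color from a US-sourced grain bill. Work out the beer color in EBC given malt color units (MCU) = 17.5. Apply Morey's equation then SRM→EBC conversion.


SRM = 1.4922·MCU^0.6859;  EBC = SRM·1.97
SRM = 1.4922·17.5^0.6859 = 10.6274
EBC = 10.6274·1.97

20.9360 EBC


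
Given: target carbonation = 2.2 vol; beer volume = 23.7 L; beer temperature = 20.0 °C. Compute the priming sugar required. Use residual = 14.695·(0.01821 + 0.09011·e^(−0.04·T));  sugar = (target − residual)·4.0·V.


residual = 14.695·(0.01821 + 0.09011·e^(−0.04·20.0)) = 0.8626
sugar = (2.2 − 0.8626)·4.0·23.7

126.7872 g


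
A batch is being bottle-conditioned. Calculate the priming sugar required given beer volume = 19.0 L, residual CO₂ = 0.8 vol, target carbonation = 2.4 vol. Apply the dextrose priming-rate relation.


sugar = (target − residual)·4.0·V
sugar = (2.4 − 0.8)·4.0·19.0

121.6000 g


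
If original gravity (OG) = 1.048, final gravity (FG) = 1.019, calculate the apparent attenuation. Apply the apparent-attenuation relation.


AA = (OG − FG)/(OG − 1) · 100
AA = (1.048 − 1.019)/(1.048 − 1) · 100

60.4167 %


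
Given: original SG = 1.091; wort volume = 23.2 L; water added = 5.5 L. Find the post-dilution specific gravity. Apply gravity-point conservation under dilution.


SG_new = 1 + (SG_old − 1)·V_old/(V_old + V_water)
pts = (1.091 − 1)·1000·23.2/(23.2 + 5.5) = 73.5610
SG_new = 1 + 73.5610/1000

1.0736


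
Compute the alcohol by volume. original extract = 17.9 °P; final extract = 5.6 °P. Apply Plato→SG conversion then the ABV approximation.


SG = 259/(259 − P);  ABV = (OG − FG)·131.25
OG = 259/(259 − 17.9) = 1.0742
FG = 259/(259 − 5.6) = 1.0221
ABV = (1.0742 − 1.0221)·131.25

6.8438 % ABV


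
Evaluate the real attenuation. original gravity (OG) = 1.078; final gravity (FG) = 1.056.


AA = (OG−FG)/(OG−1)·100;  RA = AA·0.8192
AA = (1.078 − 1.056)/(1.078 − 1)·100 = 28.2051
RA = 28.2051·0.8192

23.1056 %


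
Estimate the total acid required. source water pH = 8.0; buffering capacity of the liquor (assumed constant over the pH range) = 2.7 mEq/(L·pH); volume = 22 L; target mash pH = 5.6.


acid = buffering capacity · (pH_source − pH_target) · V
acid = 2.7 · (8.0 − 5.6) · 22

142.5600 mEq


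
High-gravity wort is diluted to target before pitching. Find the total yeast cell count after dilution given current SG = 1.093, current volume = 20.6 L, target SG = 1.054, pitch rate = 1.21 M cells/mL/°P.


V_w = V·((SG_c−1)/(SG_t−1)−1);  °P = 259 − 259/SG_t;  cells = rate·(V+V_w)·°P
V_w = 20.6·((1.093−1)/(1.054−1)−1) = 14.8778
V_final = 20.6 + 14.8778 = 35.4778
°P = 259 − 259/1.054 = 13.2694
cells = 1.21·35.4778·13.2694

569.6324 billion cells


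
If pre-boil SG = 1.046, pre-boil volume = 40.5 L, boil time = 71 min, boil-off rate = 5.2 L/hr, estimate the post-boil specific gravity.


V_post = V_pre − rate·(t/60);  SG_post = 1 + (SG_pre−1)·V_pre/V_post
V_post = 40.5 − 5.2·(71/60) = 34.3467
SG_post = 1 + (1.046 − 1)·40.5/34.3467

1.0542


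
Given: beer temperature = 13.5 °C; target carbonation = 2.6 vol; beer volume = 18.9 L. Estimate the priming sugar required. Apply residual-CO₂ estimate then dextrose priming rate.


residual = 14.695·(0.01821 + 0.09011·e^(−0.04·T));  sugar = (target − residual)·4.0·V
residual = 14.695·(0.01821 + 0.09011·e^(−0.04·13.5)) = 1.0393
sugar = (2.6 − 1.0393)·4.0·18.9

117.9926 g


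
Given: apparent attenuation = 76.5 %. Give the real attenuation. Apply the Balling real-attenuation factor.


RA = AA · 0.8192
RA = 76.5 · 0.8192

62.6688 %


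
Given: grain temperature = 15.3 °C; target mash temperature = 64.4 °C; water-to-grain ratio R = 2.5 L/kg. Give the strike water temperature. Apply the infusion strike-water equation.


T_strike = (0.41/R)·(T_mash − T_grain) + T_mash
T_strike = (0.41/2.5)·(64.4 − 15.3) + 64.4

72.4524 °C


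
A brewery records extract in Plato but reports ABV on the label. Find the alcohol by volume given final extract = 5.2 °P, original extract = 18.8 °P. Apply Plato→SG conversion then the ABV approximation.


SG = 259/(259 − P);  ABV = (OG − FG)·131.25
OG = 259/(259 − 18.8) = 1.0783
FG = 259/(259 − 5.2) = 1.0205
ABV = (1.0783 − 1.0205)·131.25

7.5836 % ABV


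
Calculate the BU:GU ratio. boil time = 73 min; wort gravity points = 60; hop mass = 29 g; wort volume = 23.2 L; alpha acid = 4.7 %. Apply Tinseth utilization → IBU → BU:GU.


U = 1.65·0.000125^(GP/1000)·(1−e^(−0.04t))/4.15;  IBU = (α/100)·m·U·1000/V;  BU:GU = IBU/GP
U = 1.65·0.000125^(60/1000)·(1−e^(−0.04·73))/4.15 = 0.2194
IBU = (4.7/100)·29·0.2194·1000/23.2 = 12.8878
BU:GU = 12.8878/60

0.2148


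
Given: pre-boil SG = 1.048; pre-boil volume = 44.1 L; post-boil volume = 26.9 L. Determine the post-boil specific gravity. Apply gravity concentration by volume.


SG_post = 1 + (SG_pre − 1)·V_pre/V_post
pts_pre = (1.048 − 1)·1000 = 48.0000
pts_post = 48.0000·44.1/26.9 = 78.6914
SG_post = 1 + 78.6914/1000

1.0787


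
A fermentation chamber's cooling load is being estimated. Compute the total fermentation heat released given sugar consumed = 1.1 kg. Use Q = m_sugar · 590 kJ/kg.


Q = 1.1 · 590

649.0000 kJ


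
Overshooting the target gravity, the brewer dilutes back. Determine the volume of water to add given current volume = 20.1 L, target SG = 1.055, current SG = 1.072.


V_water = V·((SG_curr − 1)/(SG_target − 1) − 1)
V_water = 20.1·((1.072 − 1)/(1.055 − 1) − 1)

6.2127 L


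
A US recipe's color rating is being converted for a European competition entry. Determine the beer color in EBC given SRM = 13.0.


EBC = SRM · 1.97
EBC = 13.0 · 1.97

25.6100 EBC


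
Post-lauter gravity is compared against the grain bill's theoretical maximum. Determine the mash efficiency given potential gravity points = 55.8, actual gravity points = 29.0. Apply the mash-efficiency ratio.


efficiency = actual / potential × 100
efficiency = 29.0 / 55.8 × 100

51.9713 %


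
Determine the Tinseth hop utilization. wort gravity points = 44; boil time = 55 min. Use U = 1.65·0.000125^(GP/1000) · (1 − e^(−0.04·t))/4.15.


bigness = 1.65·0.000125^(44/1000) = 1.1111
boil_factor = (1 − e^(−0.04·55))/4.15 = 0.2143
U = 1.1111 · 0.2143

0.2381


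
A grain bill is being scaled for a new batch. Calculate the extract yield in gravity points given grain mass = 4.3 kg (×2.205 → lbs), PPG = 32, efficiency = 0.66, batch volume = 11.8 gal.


points = lbs × PPG × eff / vol
lbs = 4.3 × 2.205 = 9.4815
points = 9.4815 × 32 × 0.66 / 11.8

16.9703 points


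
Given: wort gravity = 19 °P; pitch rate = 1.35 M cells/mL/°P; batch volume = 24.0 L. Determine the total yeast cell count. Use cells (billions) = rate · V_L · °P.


cells = 1.35 · 24.0 · 19

615.6000 billion cells


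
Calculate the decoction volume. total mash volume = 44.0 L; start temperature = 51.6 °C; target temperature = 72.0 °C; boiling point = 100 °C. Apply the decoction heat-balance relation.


V_dec = V_total·(T_target − T_start)/(T_boil − T_start)
V_dec = 44.0·(72.0 − 51.6)/(100 − 51.6)

18.5455 L


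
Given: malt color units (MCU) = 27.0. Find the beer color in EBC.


SRM = 1.4922·MCU^0.6859;  EBC = SRM·1.97
SRM = 1.4922·27.0^0.6859 = 14.3087
EBC = 14.3087·1.97

28.1881 EBC


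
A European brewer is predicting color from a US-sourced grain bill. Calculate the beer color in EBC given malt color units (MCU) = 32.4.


SRM = 1.4922·MCU^0.6859;  EBC = SRM·1.97
SRM = 1.4922·32.4^0.6859 = 16.2147
EBC = 16.2147·1.97

31.9430 EBC


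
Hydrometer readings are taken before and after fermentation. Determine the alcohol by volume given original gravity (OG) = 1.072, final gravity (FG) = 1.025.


ABV = (OG − FG) · 131.25
ABV = (1.072 − 1.025) · 131.25

6.1688 % ABV


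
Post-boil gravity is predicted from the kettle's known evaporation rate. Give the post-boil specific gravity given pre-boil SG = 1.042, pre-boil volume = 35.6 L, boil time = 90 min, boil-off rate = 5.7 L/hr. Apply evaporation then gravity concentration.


V_post = V_pre − rate·(t/60);  SG_post = 1 + (SG_pre−1)·V_pre/V_post
V_post = 35.6 − 5.7·(90/60) = 27.0500
SG_post = 1 + (1.042 − 1)·35.6/27.0500

1.0553


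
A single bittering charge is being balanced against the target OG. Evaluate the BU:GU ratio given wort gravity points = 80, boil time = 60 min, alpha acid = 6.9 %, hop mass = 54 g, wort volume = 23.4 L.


U = 1.65·0.000125^(GP/1000)·(1−e^(−0.04t))/4.15;  IBU = (α/100)·m·U·1000/V;  BU:GU = IBU/GP
U = 1.65·0.000125^(80/1000)·(1−e^(−0.04·60))/4.15 = 0.1762
IBU = (6.9/100)·54·0.1762·1000/23.4 = 28.0488
BU:GU = 28.0488/80

0.3506


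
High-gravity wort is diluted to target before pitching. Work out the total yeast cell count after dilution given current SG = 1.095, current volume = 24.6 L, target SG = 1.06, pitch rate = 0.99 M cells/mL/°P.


V_w = V·((SG_c−1)/(SG_t−1)−1);  °P = 259 − 259/SG_t;  cells = rate·(V+V_w)·°P
V_w = 24.6·((1.095−1)/(1.06−1)−1) = 14.3500
V_final = 24.6 + 14.3500 = 38.9500
°P = 259 − 259/1.06 = 14.6604
cells = 0.99·38.9500·14.6604

565.3115 billion cells


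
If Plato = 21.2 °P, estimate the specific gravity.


SG = 259/(259 − P)
SG = 259/(259 − 21.2)

1.0892


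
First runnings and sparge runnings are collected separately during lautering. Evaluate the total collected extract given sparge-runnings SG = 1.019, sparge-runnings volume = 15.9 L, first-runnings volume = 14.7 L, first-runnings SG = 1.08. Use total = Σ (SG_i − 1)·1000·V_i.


first = (1.08 − 1)·1000·14.7 = 1176.0000
sparge = (1.019 − 1)·1000·15.9 = 302.1000
total = 1176.0000 + 302.1000

1478.1000 gravity·L


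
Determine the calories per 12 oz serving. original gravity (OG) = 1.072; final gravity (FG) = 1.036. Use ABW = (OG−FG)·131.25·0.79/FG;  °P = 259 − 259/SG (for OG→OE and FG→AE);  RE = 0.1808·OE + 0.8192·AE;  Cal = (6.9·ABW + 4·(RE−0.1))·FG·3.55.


ABW = (1.072 − 1.036)·131.25·0.79/1.036 = 3.6030
OE = 259 − 259/1.072 = 17.3955 °P
AE = 259 − 259/1.036 = 9.0000 °P
RE = 0.1808·17.3955 + 0.8192·9.0000 = 10.5179 °P
Cal = (6.9·3.6030 + 4·(10.5179−0.1))·1.036·3.55

244.6937 kcal


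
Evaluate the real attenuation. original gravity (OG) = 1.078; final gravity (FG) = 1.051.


AA = (OG−FG)/(OG−1)·100;  RA = AA·0.8192
AA = (1.078 − 1.051)/(1.078 − 1)·100 = 34.6154
RA = 34.6154·0.8192

28.3569 %


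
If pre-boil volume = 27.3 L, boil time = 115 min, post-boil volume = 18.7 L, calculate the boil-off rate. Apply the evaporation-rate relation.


rate = (V_pre − V_post) / (t_min/60)
rate = (27.3 − 18.7) / (115/60)

4.4870 L/hr


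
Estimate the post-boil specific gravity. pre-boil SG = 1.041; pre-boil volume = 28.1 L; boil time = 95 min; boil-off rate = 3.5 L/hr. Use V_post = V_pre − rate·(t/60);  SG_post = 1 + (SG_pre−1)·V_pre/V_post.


V_post = 28.1 − 3.5·(95/60) = 22.5583
SG_post = 1 + (1.041 − 1)·28.1/22.5583

1.0511


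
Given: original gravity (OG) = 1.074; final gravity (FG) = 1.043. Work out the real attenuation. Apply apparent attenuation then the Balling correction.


AA = (OG−FG)/(OG−1)·100;  RA = AA·0.8192
AA = (1.074 − 1.043)/(1.074 − 1)·100 = 41.8919
RA = 41.8919·0.8192

34.3178 %


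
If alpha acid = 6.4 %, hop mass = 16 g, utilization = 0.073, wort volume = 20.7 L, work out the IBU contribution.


IBU = (α/100)·mass·U·1000 / V
IBU = (6.4/100)·16·0.073·1000 / 20.7

3.6112 IBU


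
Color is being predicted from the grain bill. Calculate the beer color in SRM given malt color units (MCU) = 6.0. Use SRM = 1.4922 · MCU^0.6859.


SRM = 1.4922 · 6.0^0.6859

5.0999 SRM
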